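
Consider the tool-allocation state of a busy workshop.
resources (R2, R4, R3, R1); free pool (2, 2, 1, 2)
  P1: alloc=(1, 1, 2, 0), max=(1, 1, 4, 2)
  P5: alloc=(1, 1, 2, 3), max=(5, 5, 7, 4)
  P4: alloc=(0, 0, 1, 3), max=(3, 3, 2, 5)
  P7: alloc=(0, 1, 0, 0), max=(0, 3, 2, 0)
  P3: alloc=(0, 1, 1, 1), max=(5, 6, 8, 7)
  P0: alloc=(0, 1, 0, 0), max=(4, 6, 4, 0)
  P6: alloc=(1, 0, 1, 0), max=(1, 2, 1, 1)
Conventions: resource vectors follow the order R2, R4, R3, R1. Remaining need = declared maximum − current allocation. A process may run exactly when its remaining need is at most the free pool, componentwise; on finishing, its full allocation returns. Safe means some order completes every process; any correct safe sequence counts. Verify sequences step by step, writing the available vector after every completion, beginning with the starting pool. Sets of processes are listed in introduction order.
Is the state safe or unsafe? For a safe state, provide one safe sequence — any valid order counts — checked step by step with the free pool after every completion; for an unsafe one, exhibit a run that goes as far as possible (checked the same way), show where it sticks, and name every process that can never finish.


SAFE — a valid safe sequence is P6, P1, P7, P4, P5, P3, P0.
Key observation: at P6 the run first touches a limit — (0, 2, 0, 1) against (2, 2, 1, 2), exact on a resource it actually requests.
Step-by-step check:
  pool = (2, 2, 1, 2)
  P6 needs (0, 2, 0, 1) <= (2, 2, 1, 2) -> finishes; pool += (1, 0, 1, 0) = (3, 2, 2, 2)
  P1 needs (0, 0, 2, 2) <= (3, 2, 2, 2) -> finishes; pool += (1, 1, 2, 0) = (4, 3, 4, 2)
  P7 needs (0, 2, 2, 0) <= (4, 3, 4, 2) -> finishes; pool += (0, 1, 0, 0) = (4, 4, 4, 2)
  P4 needs (3, 3, 1, 2) <= (4, 4, 4, 2) -> finishes; pool += (0, 0, 1, 3) = (4, 4, 5, 5)
  P5 needs (4, 4, 5, 1) <= (4, 4, 5, 5) -> finishes; pool += (1, 1, 2, 3) = (5, 5, 7, 8)
  P3 needs (5, 5, 7, 6) <= (5, 5, 7, 8) -> finishes; pool += (0, 1, 1, 1) = (5, 6, 8, 9)
  P0 needs (4, 5, 4, 0) <= (5, 6, 8, 9) -> finishes; pool += (0, 1, 0, 0) = (5, 7, 8, 9)


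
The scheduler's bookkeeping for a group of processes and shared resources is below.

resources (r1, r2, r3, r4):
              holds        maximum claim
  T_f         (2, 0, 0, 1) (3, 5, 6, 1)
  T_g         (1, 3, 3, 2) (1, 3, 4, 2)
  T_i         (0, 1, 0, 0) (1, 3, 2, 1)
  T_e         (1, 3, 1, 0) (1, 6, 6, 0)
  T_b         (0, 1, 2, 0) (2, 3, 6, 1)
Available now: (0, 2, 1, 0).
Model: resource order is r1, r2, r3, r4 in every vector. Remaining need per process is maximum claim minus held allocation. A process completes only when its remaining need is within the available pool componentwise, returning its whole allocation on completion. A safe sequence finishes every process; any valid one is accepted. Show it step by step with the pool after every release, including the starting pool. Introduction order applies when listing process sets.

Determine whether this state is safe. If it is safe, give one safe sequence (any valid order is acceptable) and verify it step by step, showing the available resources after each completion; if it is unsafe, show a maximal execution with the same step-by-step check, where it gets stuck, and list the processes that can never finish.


UNSAFE — no complete ordering exists.
Key observation: after T_g, T_i the pool peaks at (1, 6, 4, 2), and each blocked process is short somewhere: T_f on r3; T_e on r3; T_b on r1.
The run T_g, T_i cannot be extended any further. Check, step by step:
  pool = (0, 2, 1, 0)
  run T_g (needs (0, 0, 1, 0), free (0, 2, 1, 0)); after release of (1, 3, 3, 2) the pool is (1, 5, 4, 2)
  run T_i (needs (1, 2, 2, 1), free (1, 5, 4, 2)); after release of (0, 1, 0, 0) the pool is (1, 6, 4, 2)
  T_f still needs (1, 5, 6, 0) but only (1, 6, 4, 2) is free — short on r3
  T_e still needs (0, 3, 5, 0) but only (1, 6, 4, 2) is free — short on r3
  T_b still needs (2, 2, 4, 1) but only (1, 6, 4, 2) is free — short on r1
Permanently blocked: T_f, T_e and T_b.


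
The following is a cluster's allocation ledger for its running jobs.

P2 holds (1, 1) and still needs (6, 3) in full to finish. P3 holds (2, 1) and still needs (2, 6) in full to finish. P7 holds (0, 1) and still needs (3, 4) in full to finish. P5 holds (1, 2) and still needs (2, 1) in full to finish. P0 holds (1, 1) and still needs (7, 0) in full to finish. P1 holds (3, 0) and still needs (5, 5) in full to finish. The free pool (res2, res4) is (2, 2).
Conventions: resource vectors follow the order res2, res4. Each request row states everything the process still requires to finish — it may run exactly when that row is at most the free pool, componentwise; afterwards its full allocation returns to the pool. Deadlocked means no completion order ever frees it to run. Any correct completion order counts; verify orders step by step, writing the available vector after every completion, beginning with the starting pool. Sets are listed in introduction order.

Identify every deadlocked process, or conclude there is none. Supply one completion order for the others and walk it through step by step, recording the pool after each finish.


Deadlocked: P2, P3, P0 and P1.
Key observation: after P5, P7 the pool peaks at (3, 5), and each blocked process is short somewhere: P2 on res2; P3 on res4; P0 on res2; P1 on res2.
One completion order for the rest: P5, P7. Step-by-step check:
  pool = (2, 2)
  run P5 (needs (2, 1), free (2, 2)); after release of (1, 2) the pool is (3, 4)
  run P7 (needs (3, 4), free (3, 4)); after release of (0, 1) the pool is (3, 5)
The blocked processes can never fit:
  P2 cannot run: need (6, 3) vs free (3, 5) (insufficient res2)
  P3 cannot run: need (2, 6) vs free (3, 5) (insufficient res4)
  P0 cannot run: need (7, 0) vs free (3, 5) (insufficient res2)
  P1 cannot run: need (5, 5) vs free (3, 5) (insufficient res2)


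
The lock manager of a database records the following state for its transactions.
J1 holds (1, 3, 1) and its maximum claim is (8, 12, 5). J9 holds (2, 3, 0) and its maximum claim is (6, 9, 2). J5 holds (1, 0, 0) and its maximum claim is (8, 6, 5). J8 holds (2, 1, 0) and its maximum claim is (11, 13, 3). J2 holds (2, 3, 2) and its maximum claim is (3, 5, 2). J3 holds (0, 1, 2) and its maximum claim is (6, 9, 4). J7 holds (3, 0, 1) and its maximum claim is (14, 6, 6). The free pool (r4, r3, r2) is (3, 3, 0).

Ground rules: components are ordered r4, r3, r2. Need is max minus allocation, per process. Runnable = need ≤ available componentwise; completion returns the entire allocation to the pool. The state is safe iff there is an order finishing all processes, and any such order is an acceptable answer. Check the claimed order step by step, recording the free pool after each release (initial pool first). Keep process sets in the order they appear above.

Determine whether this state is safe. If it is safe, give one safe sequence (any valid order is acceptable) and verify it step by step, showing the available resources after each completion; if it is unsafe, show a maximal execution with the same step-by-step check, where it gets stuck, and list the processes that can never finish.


The state is SAFE; one workable sequence: J2, J9, J3, J1, J5, J8, J7.
Key observation: reading the order forward, J9 is the first process whose need (4, 6, 2) meets the free pool (5, 6, 2) exactly on a resource it requests.
Verifying each step:
  pool = (3, 3, 0)
  run J2 (needs (1, 2, 0), free (3, 3, 0)); after release of (2, 3, 2) the pool is (5, 6, 2)
  run J9 (needs (4, 6, 2), free (5, 6, 2)); after release of (2, 3, 0) the pool is (7, 9, 2)
  run J3 (needs (6, 8, 2), free (7, 9, 2)); after release of (0, 1, 2) the pool is (7, 10, 4)
  run J1 (needs (7, 9, 4), free (7, 10, 4)); after release of (1, 3, 1) the pool is (8, 13, 5)
  run J5 (needs (7, 6, 5), free (8, 13, 5)); after release of (1, 0, 0) the pool is (9, 13, 5)
  run J8 (needs (9, 12, 3), free (9, 13, 5)); after release of (2, 1, 0) the pool is (11, 14, 5)
  run J7 (needs (11, 6, 5), free (11, 14, 5)); after release of (3, 0, 1) the pool is (14, 14, 6)


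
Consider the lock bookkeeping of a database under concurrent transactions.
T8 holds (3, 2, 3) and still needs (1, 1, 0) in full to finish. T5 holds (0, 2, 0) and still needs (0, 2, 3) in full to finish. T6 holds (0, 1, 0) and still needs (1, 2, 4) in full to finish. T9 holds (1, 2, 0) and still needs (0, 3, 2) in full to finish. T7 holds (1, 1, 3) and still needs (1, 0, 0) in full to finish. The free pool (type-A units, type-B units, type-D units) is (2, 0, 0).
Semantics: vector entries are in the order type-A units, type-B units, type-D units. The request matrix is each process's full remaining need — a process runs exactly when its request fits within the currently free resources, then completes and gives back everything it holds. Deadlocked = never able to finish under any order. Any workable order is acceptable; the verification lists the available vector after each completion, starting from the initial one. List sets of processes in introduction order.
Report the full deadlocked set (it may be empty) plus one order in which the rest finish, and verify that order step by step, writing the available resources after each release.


The deadlocked set is empty.
Key observation: beginning at T7, releases accumulate fast enough that every process eventually fits.
The rest can finish in the order T7, T8, T9, T6, T5. Check, step by step:
  pool = (2, 0, 0)
  run T7 (needs (1, 0, 0), free (2, 0, 0)); after release of (1, 1, 3) the pool is (3, 1, 3)
  run T8 (needs (1, 1, 0), free (3, 1, 3)); after release of (3, 2, 3) the pool is (6, 3, 6)
  run T9 (needs (0, 3, 2), free (6, 3, 6)); after release of (1, 2, 0) the pool is (7, 5, 6)
  run T6 (needs (1, 2, 4), free (7, 5, 6)); after release of (0, 1, 0) the pool is (7, 6, 6)
  run T5 (needs (0, 2, 3), free (7, 6, 6)); after release of (0, 2, 0) the pool is (7, 8, 6)


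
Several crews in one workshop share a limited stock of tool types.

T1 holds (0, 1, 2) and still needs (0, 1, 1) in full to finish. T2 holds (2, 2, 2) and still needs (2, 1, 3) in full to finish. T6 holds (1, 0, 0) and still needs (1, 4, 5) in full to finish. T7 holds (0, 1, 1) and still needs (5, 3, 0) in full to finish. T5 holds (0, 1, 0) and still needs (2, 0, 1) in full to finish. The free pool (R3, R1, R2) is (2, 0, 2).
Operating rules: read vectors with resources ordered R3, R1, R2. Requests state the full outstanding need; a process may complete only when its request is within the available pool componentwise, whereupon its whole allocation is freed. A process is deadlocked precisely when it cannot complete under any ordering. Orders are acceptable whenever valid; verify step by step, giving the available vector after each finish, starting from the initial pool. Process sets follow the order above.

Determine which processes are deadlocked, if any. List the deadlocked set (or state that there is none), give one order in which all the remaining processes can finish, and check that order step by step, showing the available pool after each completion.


Nothing here is deadlocked.
Key observation: beginning at T5, releases accumulate fast enough that every process eventually fits.
The rest can finish in the order T5, T1, T2, T6, T7. Step-by-step check:
  pool = (2, 0, 2)
  T5: need (2, 0, 1) fits (2, 0, 2); releases (0, 1, 0), pool now (2, 1, 2)
  T1: need (0, 1, 1) fits (2, 1, 2); releases (0, 1, 2), pool now (2, 2, 4)
  T2: need (2, 1, 3) fits (2, 2, 4); releases (2, 2, 2), pool now (4, 4, 6)
  T6: need (1, 4, 5) fits (4, 4, 6); releases (1, 0, 0), pool now (5, 4, 6)
  T7: need (5, 3, 0) fits (5, 4, 6); releases (0, 1, 1), pool now (5, 5, 7)


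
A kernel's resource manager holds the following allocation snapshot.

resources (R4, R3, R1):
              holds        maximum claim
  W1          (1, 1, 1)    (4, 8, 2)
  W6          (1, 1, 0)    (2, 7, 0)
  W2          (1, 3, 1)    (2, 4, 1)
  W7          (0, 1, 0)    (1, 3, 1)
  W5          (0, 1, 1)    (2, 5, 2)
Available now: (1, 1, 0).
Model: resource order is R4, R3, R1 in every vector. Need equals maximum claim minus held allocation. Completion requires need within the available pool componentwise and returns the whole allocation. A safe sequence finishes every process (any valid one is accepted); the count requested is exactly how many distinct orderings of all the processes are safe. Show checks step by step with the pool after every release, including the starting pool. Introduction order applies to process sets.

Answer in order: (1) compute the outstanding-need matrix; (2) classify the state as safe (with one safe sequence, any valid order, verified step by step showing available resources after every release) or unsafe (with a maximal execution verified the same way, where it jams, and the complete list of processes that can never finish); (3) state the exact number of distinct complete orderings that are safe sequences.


(1) Outstanding need per process (order R4, R3, R1):
  W1: (3, 7, 1)
  W6: (1, 6, 0)
  W2: (1, 1, 0)
  W7: (1, 2, 1)
  W5: (2, 4, 1)
(2) SAFE. One safe sequence: W2, W5, W7, W6, W1.
Key observation: at W2 the run first touches a limit — (1, 1, 0) against (1, 1, 0), exact on a resource it actually requests.
Walking it through:
  pool = (1, 1, 0)
  W2: need (1, 1, 0) fits (1, 1, 0); releases (1, 3, 1), pool now (2, 4, 1)
  W5: need (2, 4, 1) fits (2, 4, 1); releases (0, 1, 1), pool now (2, 5, 2)
  W7: need (1, 2, 1) fits (2, 5, 2); releases (0, 1, 0), pool now (2, 6, 2)
  W6: need (1, 6, 0) fits (2, 6, 2); releases (1, 1, 0), pool now (3, 7, 2)
  W1: need (3, 7, 1) fits (3, 7, 2); releases (1, 1, 1), pool now (4, 8, 3)
(3) Precisely 2 of the possible complete orderings are safe sequences.


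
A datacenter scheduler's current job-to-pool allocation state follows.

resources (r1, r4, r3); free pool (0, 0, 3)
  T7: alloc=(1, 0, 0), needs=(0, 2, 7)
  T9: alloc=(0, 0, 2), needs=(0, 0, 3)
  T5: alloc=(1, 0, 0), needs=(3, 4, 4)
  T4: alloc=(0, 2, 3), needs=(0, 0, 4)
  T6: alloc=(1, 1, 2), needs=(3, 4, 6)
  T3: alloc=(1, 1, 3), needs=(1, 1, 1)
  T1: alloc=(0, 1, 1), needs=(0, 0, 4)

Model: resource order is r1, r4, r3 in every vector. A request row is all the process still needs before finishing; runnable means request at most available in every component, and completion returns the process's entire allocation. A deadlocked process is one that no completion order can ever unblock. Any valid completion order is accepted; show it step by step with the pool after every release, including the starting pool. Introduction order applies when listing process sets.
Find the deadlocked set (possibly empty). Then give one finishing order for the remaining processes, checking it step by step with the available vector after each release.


Deadlocked: T5 and T6.
Key observation: the wall is r1: completing T9, T4, T7, T3, T1 brings the pool only to (2, 4, 12), and all the rest need more.
A valid finishing order for the others: T9, T4, T7, T3, T1. Check, step by step:
  pool = (0, 0, 3)
  run T9 (needs (0, 0, 3), free (0, 0, 3)); after release of (0, 0, 2) the pool is (0, 0, 5)
  run T4 (needs (0, 0, 4), free (0, 0, 5)); after release of (0, 2, 3) the pool is (0, 2, 8)
  run T7 (needs (0, 2, 7), free (0, 2, 8)); after release of (1, 0, 0) the pool is (1, 2, 8)
  run T3 (needs (1, 1, 1), free (1, 2, 8)); after release of (1, 1, 3) the pool is (2, 3, 11)
  run T1 (needs (0, 0, 4), free (2, 3, 11)); after release of (0, 1, 1) the pool is (2, 4, 12)
The stuck group stays short no matter what:
  T5 still needs (3, 4, 4) but only (2, 4, 12) is free — short on r1
  T6 still needs (3, 4, 6) but only (2, 4, 12) is free — short on r1


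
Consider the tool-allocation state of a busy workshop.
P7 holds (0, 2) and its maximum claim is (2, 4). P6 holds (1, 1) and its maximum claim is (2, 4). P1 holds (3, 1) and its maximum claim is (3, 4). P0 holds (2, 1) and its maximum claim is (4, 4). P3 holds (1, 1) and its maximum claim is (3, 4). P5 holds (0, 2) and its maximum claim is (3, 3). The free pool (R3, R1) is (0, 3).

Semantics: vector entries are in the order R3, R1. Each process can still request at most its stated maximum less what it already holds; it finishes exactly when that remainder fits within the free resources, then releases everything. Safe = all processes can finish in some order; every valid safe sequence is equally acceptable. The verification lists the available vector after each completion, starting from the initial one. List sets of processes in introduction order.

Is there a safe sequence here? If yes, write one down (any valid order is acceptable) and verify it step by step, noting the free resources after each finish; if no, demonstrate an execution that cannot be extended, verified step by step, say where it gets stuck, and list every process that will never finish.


SAFE, for example via the order P1, P5, P7, P0, P6, P3.
Key observation: reading the order forward, P1 is the first process whose need (0, 3) meets the free pool (0, 3) exactly on a resource it requests.
Verifying each step:
  pool = (0, 3)
  P1 needs (0, 3) <= (0, 3) -> finishes; pool += (3, 1) = (3, 4)
  P5 needs (3, 1) <= (3, 4) -> finishes; pool += (0, 2) = (3, 6)
  P7 needs (2, 2) <= (3, 6) -> finishes; pool += (0, 2) = (3, 8)
  P0 needs (2, 3) <= (3, 8) -> finishes; pool += (2, 1) = (5, 9)
  P6 needs (1, 3) <= (5, 9) -> finishes; pool += (1, 1) = (6, 10)
  P3 needs (2, 3) <= (6, 10) -> finishes; pool += (1, 1) = (7, 11)


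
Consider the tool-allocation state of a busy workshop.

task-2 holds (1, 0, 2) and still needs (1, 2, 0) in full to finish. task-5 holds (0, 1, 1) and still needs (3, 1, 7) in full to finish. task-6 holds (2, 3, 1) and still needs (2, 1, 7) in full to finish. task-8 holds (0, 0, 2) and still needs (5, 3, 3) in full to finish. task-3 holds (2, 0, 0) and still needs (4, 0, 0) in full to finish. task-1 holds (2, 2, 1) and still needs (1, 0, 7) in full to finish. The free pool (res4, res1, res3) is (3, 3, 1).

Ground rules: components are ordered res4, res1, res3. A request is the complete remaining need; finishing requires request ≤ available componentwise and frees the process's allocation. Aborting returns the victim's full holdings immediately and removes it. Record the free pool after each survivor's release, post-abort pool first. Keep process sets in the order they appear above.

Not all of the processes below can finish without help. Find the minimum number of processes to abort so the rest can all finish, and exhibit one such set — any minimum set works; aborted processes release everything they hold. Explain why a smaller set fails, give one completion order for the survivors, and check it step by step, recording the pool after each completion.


Abort task-5 and task-6.
Key observation: the deadlocked task-1 becomes finishable only because task-5 and task-6 released (2, 4, 2); it completes at step 3 below.
Minimality, checking each single-abort alternative: task-2 alone leaves task-5 blocked (short on res3); task-5 alone leaves task-6 blocked (short on res3); task-6 alone leaves task-5 blocked (short on res3); task-8 alone leaves task-5 blocked (short on res3); task-3 alone leaves task-5 blocked (short on res3); task-1 alone leaves task-5 blocked (short on res3).
One survivor order: task-2, task-8, task-1, task-3. Walking it through (post-abort pool first):
  pool = (5, 7, 3)
  run task-2 (needs (1, 2, 0), free (5, 7, 3)); after release of (1, 0, 2) the pool is (6, 7, 5)
  run task-8 (needs (5, 3, 3), free (6, 7, 5)); after release of (0, 0, 2) the pool is (6, 7, 7)
  run task-1 (needs (1, 0, 7), free (6, 7, 7)); after release of (2, 2, 1) the pool is (8, 9, 8)
  run task-3 (needs (4, 0, 0), free (8, 9, 8)); after release of (2, 0, 0) the pool is (10, 9, 8)


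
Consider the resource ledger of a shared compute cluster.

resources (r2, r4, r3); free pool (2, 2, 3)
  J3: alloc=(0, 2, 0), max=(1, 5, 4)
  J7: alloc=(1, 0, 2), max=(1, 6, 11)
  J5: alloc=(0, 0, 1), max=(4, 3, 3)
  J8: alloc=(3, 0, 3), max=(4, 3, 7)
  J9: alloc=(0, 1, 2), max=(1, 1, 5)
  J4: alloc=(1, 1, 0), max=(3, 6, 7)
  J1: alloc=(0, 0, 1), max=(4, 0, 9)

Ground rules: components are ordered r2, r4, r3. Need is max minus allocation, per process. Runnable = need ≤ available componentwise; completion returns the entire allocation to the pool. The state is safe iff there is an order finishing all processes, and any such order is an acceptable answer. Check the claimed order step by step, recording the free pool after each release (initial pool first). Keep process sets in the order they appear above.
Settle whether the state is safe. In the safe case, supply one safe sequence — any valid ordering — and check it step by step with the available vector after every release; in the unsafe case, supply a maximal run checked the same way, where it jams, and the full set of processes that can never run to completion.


SAFE — a valid safe sequence is J9, J3, J8, J1, J4, J5, J7.
Key observation: J9 marks the first exact bind of the order: its need (1, 0, 3) fits the free (2, 2, 3) with zero slack on a requested resource.
Check, step by step:
  pool = (2, 2, 3)
  J9 needs (1, 0, 3) <= (2, 2, 3) -> finishes; pool += (0, 1, 2) = (2, 3, 5)
  J3 needs (1, 3, 4) <= (2, 3, 5) -> finishes; pool += (0, 2, 0) = (2, 5, 5)
  J8 needs (1, 3, 4) <= (2, 5, 5) -> finishes; pool += (3, 0, 3) = (5, 5, 8)
  J1 needs (4, 0, 8) <= (5, 5, 8) -> finishes; pool += (0, 0, 1) = (5, 5, 9)
  J4 needs (2, 5, 7) <= (5, 5, 9) -> finishes; pool += (1, 1, 0) = (6, 6, 9)
  J5 needs (4, 3, 2) <= (6, 6, 9) -> finishes; pool += (0, 0, 1) = (6, 6, 10)
  J7 needs (0, 6, 9) <= (6, 6, 10) -> finishes; pool += (1, 0, 2) = (7, 6, 12)


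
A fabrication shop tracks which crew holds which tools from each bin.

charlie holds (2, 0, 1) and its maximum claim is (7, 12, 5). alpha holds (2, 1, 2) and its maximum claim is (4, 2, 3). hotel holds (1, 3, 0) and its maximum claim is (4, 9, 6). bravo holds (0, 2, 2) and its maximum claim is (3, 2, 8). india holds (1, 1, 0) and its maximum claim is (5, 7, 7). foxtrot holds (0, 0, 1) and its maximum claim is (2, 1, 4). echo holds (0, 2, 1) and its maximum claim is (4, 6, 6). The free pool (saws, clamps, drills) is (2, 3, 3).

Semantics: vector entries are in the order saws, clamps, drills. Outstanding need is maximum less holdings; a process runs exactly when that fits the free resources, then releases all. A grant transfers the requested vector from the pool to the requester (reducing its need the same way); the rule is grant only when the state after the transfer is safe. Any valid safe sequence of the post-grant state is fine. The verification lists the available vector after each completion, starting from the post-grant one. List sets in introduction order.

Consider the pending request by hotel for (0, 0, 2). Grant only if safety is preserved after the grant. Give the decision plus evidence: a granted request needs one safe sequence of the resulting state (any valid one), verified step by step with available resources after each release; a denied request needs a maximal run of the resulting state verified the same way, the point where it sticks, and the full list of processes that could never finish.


DENY. Granting would leave the state unsafe.
Key observation: after alpha, foxtrot the pool peaks at (4, 4, 4), and each blocked process is short somewhere: charlie on saws, clamps; hotel on clamps; bravo on drills; india on clamps, drills; echo on drills.
Pretend the grant happened; the run alpha, foxtrot goes as far as possible. Verifying each step:
  pool = (2, 3, 1)
  alpha: need (2, 1, 1) fits (2, 3, 1); releases (2, 1, 2), pool now (4, 4, 3)
  foxtrot: need (2, 1, 3) fits (4, 4, 3); releases (0, 0, 1), pool now (4, 4, 4)
  blocked: charlie wants (5, 12, 4), pool (4, 4, 4) — not enough saws and clamps
  blocked: hotel wants (3, 6, 4), pool (4, 4, 4) — not enough clamps
  blocked: bravo wants (3, 0, 6), pool (4, 4, 4) — not enough drills
  blocked: india wants (4, 6, 7), pool (4, 4, 4) — not enough clamps and drills
  blocked: echo wants (4, 4, 5), pool (4, 4, 4) — not enough drills
Post-grant, the permanently blocked set is charlie, hotel, bravo, india and echo.


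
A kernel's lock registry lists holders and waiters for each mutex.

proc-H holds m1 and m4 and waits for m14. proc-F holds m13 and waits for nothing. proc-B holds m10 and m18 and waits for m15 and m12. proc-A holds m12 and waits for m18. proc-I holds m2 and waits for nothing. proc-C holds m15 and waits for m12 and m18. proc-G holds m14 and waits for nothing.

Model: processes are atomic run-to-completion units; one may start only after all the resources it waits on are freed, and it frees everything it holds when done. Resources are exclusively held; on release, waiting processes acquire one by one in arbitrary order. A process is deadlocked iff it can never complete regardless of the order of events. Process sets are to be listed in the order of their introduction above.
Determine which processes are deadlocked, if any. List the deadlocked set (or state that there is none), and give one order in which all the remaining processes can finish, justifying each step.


Deadlocked: proc-B, proc-A and proc-C.
Key observation: the waits loop around proc-B -> proc-A -> proc-B with no way out; proc-C is caught in further circular waits.
The rest can finish in the order proc-I, proc-G, proc-H, proc-F.
Walking it through:
  proc-I: no waits; runs immediately, freeing m2
  proc-G: no waits; runs immediately, freeing m14
  run proc-H (all its waits — m14 — are resolved); releases m1 and m4
  proc-F: no waits; runs immediately, freeing m13


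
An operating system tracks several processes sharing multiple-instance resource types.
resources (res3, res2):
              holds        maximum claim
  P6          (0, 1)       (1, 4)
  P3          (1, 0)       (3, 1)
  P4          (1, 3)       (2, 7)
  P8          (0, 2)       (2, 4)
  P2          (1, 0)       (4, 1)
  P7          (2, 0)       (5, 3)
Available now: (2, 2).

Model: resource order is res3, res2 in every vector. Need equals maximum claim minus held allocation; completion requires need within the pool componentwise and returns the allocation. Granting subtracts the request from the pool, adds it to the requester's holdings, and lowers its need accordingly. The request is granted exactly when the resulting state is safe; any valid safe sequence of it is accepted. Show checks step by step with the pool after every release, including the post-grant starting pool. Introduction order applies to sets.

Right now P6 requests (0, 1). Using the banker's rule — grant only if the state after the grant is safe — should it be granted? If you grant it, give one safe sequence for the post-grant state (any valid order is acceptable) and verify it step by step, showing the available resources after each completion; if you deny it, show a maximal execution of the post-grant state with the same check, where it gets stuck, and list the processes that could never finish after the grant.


DENY. Granting would leave the state unsafe.
Key observation: res2 is the bottleneck — with P3, P2 done the pool holds (4, 1), short of every remaining need.
On the post-grant state, P3, P2 is a maximal run — nothing extends it. Walking it through:
  pool = (2, 1)
  run P3 (needs (2, 1), free (2, 1)); after release of (1, 0) the pool is (3, 1)
  run P2 (needs (3, 1), free (3, 1)); after release of (1, 0) the pool is (4, 1)
  blocked: P6 wants (1, 2), pool (4, 1) — not enough res2
  blocked: P4 wants (1, 4), pool (4, 1) — not enough res2
  blocked: P8 wants (2, 2), pool (4, 1) — not enough res2
  blocked: P7 wants (3, 3), pool (4, 1) — not enough res2
Post-grant, the permanently blocked set is P6, P4, P8 and P7.


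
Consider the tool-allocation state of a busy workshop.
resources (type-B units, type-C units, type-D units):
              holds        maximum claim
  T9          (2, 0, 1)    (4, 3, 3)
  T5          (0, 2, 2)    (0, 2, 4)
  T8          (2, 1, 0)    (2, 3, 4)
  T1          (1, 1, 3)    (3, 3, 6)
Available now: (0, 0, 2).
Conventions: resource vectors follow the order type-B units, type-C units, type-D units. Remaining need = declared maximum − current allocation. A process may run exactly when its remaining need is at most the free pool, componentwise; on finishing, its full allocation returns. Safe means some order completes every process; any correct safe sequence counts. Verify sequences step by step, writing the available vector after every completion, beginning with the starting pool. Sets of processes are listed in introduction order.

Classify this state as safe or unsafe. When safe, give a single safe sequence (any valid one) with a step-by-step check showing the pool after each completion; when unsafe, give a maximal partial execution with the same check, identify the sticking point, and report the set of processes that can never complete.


SAFE, for example via the order T5, T8, T9, T1.
Key observation: at T5 the run first touches a limit — (0, 0, 2) against (0, 0, 2), exact on a resource it actually requests.
Check, step by step:
  pool = (0, 0, 2)
  run T5 (needs (0, 0, 2), free (0, 0, 2)); after release of (0, 2, 2) the pool is (0, 2, 4)
  run T8 (needs (0, 2, 4), free (0, 2, 4)); after release of (2, 1, 0) the pool is (2, 3, 4)
  run T9 (needs (2, 3, 2), free (2, 3, 4)); after release of (2, 0, 1) the pool is (4, 3, 5)
  run T1 (needs (2, 2, 3), free (4, 3, 5)); after release of (1, 1, 3) the pool is (5, 4, 8)


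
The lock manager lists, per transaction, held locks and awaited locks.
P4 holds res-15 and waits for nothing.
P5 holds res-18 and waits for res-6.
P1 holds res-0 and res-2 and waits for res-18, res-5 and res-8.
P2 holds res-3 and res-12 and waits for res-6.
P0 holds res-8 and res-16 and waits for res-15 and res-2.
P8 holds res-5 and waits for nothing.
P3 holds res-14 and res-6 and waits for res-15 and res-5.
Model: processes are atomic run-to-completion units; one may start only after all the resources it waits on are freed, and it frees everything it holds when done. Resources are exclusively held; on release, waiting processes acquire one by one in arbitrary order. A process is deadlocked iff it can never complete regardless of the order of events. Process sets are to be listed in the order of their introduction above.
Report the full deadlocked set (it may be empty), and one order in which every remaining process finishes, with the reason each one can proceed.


The deadlocked set is P1 and P0.
Key observation: the waits loop around P1 -> P0 -> P1 with no way out; no other process is dragged down with it.
One completion order for the rest: P8, P4, P3, P2, P5.
Verifying each step:
  P8: no waits; runs immediately, freeing res-5
  P4: no waits; runs immediately, freeing res-15
  P3: everything it awaited (res-15 and res-5) is free; runs, freeing res-14 and res-6
  P2: everything it awaited (res-6) is free; runs, freeing res-3 and res-12
  P5: everything it awaited (res-6) is free; runs, freeing res-18


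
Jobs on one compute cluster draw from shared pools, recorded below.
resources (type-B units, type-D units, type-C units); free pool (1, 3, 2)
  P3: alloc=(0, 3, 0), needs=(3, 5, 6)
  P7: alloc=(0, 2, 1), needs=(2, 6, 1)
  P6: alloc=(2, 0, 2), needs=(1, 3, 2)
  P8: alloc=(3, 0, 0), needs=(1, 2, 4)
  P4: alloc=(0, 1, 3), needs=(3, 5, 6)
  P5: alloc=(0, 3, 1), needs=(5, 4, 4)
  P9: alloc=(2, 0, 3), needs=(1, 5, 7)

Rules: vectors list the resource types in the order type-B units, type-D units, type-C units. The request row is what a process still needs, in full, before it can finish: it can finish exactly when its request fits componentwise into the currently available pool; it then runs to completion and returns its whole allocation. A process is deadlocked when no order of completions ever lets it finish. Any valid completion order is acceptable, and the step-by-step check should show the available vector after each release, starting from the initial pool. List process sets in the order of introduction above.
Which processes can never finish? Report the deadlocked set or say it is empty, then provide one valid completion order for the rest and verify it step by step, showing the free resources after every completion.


Deadlocked set: P3, P7, P4, P5 and P9.
Key observation: P6, P8 can finish, but then (6, 3, 4) is all there is, and the blocked group's type-D units demands exceed it.
A valid finishing order for the others: P6, P8. Check, step by step:
  pool = (1, 3, 2)
  P6: need (1, 3, 2) fits (1, 3, 2); releases (2, 0, 2), pool now (3, 3, 4)
  P8: need (1, 2, 4) fits (3, 3, 4); releases (3, 0, 0), pool now (6, 3, 4)
The blocked processes can never fit:
  blocked: P3 wants (3, 5, 6), pool (6, 3, 4) — not enough type-D units and type-C units
  blocked: P7 wants (2, 6, 1), pool (6, 3, 4) — not enough type-D units
  blocked: P4 wants (3, 5, 6), pool (6, 3, 4) — not enough type-D units and type-C units
  blocked: P5 wants (5, 4, 4), pool (6, 3, 4) — not enough type-D units
  blocked: P9 wants (1, 5, 7), pool (6, 3, 4) — not enough type-D units and type-C units


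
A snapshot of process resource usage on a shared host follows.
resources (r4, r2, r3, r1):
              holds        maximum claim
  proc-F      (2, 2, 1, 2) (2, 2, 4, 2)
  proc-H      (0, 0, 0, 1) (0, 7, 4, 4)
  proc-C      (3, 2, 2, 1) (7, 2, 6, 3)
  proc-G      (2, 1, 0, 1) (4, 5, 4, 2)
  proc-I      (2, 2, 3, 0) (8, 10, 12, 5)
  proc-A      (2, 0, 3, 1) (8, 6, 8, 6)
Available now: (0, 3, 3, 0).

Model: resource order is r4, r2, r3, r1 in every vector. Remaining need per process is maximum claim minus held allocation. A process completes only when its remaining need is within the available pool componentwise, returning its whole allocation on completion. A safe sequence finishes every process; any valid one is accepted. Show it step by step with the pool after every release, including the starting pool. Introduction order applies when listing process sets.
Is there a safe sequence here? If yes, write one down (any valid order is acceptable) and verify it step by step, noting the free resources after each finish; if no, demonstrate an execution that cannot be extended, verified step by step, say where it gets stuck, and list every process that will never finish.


The state is SAFE; one workable sequence: proc-F, proc-G, proc-C, proc-H, proc-A, proc-I.
Key observation: reading the order forward, proc-F is the first process whose need (0, 0, 3, 0) meets the free pool (0, 3, 3, 0) exactly on a resource it requests.
Check, step by step:
  pool = (0, 3, 3, 0)
  proc-F: need (0, 0, 3, 0) fits (0, 3, 3, 0); releases (2, 2, 1, 2), pool now (2, 5, 4, 2)
  proc-G: need (2, 4, 4, 1) fits (2, 5, 4, 2); releases (2, 1, 0, 1), pool now (4, 6, 4, 3)
  proc-C: need (4, 0, 4, 2) fits (4, 6, 4, 3); releases (3, 2, 2, 1), pool now (7, 8, 6, 4)
  proc-H: need (0, 7, 4, 3) fits (7, 8, 6, 4); releases (0, 0, 0, 1), pool now (7, 8, 6, 5)
  proc-A: need (6, 6, 5, 5) fits (7, 8, 6, 5); releases (2, 0, 3, 1), pool now (9, 8, 9, 6)
  proc-I: need (6, 8, 9, 5) fits (9, 8, 9, 6); releases (2, 2, 3, 0), pool now (11, 10, 12, 6)


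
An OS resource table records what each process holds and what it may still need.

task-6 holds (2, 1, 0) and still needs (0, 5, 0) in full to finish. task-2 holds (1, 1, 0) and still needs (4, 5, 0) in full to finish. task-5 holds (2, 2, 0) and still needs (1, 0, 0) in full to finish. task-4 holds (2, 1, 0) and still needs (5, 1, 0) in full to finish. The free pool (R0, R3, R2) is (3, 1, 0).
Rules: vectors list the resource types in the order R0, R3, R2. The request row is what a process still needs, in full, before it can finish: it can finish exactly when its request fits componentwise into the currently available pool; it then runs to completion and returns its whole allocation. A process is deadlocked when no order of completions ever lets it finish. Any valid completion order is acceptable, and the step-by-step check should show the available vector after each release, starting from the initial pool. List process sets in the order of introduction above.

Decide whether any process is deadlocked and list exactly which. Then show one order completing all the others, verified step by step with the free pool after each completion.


Deadlocked: task-6 and task-2.
Key observation: once task-5, task-4 finish, the pool peaks at (7, 4, 0) — and every remaining process still needs more R3 than that.
One completion order for the rest: task-5, task-4. Walking it through:
  pool = (3, 1, 0)
  task-5 needs (1, 0, 0) <= (3, 1, 0) -> finishes; pool += (2, 2, 0) = (5, 3, 0)
  task-4 needs (5, 1, 0) <= (5, 3, 0) -> finishes; pool += (2, 1, 0) = (7, 4, 0)
The blocked processes can never fit:
  task-6 still needs (0, 5, 0) but only (7, 4, 0) is free — short on R3
  task-2 still needs (4, 5, 0) but only (7, 4, 0) is free — short on R3


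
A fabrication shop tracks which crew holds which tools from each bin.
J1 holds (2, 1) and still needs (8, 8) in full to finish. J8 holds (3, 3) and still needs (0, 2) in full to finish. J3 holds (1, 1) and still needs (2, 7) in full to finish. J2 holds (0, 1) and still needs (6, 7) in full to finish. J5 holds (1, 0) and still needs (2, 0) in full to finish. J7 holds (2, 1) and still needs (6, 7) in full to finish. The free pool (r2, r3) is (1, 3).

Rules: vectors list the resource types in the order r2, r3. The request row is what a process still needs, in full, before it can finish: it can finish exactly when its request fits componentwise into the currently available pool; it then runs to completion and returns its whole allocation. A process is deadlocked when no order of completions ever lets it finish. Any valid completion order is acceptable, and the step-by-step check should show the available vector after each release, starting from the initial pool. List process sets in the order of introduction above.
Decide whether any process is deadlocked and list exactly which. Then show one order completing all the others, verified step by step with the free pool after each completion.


Deadlocked set: J1, J3, J2 and J7.
Key observation: the pool after J8, J5 is (5, 6); every surviving request exceeds it in r3, so progress ends there.
One completion order for the rest: J8, J5. Step-by-step check:
  pool = (1, 3)
  run J8 (needs (0, 2), free (1, 3)); after release of (3, 3) the pool is (4, 6)
  run J5 (needs (2, 0), free (4, 6)); after release of (1, 0) the pool is (5, 6)
The blocked processes can never fit:
  J1 still needs (8, 8) but only (5, 6) is free — short on r2 and r3
  J3 still needs (2, 7) but only (5, 6) is free — short on r3
  J2 still needs (6, 7) but only (5, 6) is free — short on r2 and r3
  J7 still needs (6, 7) but only (5, 6) is free — short on r2 and r3


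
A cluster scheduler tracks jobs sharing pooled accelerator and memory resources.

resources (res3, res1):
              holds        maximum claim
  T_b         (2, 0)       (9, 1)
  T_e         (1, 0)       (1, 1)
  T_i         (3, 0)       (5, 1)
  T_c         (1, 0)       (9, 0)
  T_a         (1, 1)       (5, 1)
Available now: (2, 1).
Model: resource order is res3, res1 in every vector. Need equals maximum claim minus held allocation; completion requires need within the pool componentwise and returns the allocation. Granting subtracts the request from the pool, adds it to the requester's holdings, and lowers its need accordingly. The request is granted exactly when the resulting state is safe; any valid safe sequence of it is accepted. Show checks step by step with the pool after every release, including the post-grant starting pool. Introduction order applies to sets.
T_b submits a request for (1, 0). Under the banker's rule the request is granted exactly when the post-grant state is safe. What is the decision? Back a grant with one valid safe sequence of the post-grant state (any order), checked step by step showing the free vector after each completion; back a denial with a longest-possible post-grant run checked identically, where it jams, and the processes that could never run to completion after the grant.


GRANT: granting preserves safety; a valid post-grant sequence is T_e, T_i, T_a, T_b, T_c.
Key observation: after the grant the pool drops to (1, 1), which still lets T_e finish first and unwind the rest.
Verifying the post-grant state step by step:
  pool = (1, 1)
  run T_e (needs (0, 1), free (1, 1)); after release of (1, 0) the pool is (2, 1)
  run T_i (needs (2, 1), free (2, 1)); after release of (3, 0) the pool is (5, 1)
  run T_a (needs (4, 0), free (5, 1)); after release of (1, 1) the pool is (6, 2)
  run T_b (needs (6, 1), free (6, 2)); after release of (3, 0) the pool is (9, 2)
  run T_c (needs (8, 0), free (9, 2)); after release of (1, 0) the pool is (10, 2)
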